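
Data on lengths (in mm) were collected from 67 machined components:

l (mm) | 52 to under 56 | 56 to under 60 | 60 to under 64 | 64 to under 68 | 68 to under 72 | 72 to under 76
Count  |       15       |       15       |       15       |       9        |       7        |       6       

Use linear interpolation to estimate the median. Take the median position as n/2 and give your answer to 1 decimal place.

Cumulative frequencies: 15, 30, 45, 54, 61, 67
n = 67; position = n/2 = 33.5.
This falls in the class 60 to under 64: L = 60, F = 30, f = 15, h = 4.
Median ≈ 60 + ((33.5 − 30) / 15) × 4 = 60.9333

60.9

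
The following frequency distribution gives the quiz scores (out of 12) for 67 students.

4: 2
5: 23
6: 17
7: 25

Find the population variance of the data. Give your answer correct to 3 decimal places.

Values: 4, 5, 6, 7
n = 67, Σfx = 400, mean = 5.9701
Σfx² = 2444
Σf(x − x̄)² = Σfx² − (Σfx)²/n = 2444 − 400²/67 = 55.9403
Population variance = 55.9403 / 67 = 0.8349

0.835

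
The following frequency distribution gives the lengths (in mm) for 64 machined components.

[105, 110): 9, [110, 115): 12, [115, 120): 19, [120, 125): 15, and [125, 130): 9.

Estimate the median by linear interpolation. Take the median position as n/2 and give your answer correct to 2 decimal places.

117.89

Cumulative frequencies: 9, 21, 40, 55, 64
n = 64; position = n/2 = 32.
This falls in the class [115, 120): L = 115, F = 21, f = 19, h = 5.
Median ≈ 115 + ((32 − 21) / 19) × 5 = 117.8947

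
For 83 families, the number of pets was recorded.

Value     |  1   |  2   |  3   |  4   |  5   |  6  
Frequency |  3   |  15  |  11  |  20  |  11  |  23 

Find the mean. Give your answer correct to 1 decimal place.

Values: 1, 2, 3, 4, 5, 6
Σfx = 3×1 + 15×2 + 11×3 + 20×4 + 11×5 + 23×6 = 339
n = Σf = 83
Mean = 339 / 83 = 4.0843

4.1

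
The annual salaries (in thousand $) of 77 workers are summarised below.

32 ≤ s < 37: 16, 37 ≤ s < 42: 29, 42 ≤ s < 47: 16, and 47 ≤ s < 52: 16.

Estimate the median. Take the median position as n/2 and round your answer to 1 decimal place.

40.9

Cumulative frequencies: 16, 45, 61, 77
n = 77; position = n/2 = 38.5.
This falls in the class 37 ≤ s < 42: L = 37, F = 16, f = 29, h = 5.
Median ≈ 37 + ((38.5 − 16) / 29) × 5 = 40.8793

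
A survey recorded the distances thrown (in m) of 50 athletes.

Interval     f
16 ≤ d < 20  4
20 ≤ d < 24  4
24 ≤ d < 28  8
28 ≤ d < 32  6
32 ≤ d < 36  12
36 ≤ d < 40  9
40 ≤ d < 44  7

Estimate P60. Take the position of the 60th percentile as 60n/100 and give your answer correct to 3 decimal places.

Cumulative frequencies: 4, 8, 16, 22, 34, 43, 50
n = 50; position = 60n/100 = 30.
This falls in the class 32 ≤ d < 36: L = 32, F = 22, f = 12, h = 4.
60th percentile ≈ 32 + ((30 − 22) / 12) × 4 = 34.6667

34.667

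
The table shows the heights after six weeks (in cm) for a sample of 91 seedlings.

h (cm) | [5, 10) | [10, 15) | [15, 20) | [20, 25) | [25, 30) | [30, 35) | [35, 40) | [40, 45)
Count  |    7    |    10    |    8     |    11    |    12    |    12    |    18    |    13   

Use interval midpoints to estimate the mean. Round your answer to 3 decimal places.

Midpoints: 7.5, 12.5, 17.5, 22.5, 27.5, 32.5, 37.5, 42.5
Σfm = 7×7.5 + 10×12.5 + 8×17.5 + 11×22.5 + 12×27.5 + 12×32.5 + 18×37.5 + 13×42.5 = 2512.5
n = Σf = 91
Mean = 2512.5 / 91 = 27.6099

27.610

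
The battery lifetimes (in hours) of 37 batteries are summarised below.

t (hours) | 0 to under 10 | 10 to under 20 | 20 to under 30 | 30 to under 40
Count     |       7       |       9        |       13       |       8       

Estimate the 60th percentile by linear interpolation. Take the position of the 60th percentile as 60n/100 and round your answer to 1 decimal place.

24.8

Cumulative frequencies: 7, 16, 29, 37
n = 37; position = 60n/100 = 22.2.
This falls in the class 20 to under 30: L = 20, F = 16, f = 13, h = 10.
60th percentile ≈ 20 + ((22.2 − 16) / 13) × 10 = 24.7692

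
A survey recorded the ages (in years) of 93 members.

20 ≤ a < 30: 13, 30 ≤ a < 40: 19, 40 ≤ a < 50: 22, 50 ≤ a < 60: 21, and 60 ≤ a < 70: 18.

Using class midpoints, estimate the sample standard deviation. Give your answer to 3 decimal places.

13.288

Midpoints: 25, 35, 45, 55, 65
n = 93, Σfm = 4305, mean = 46.2903
Σfm² = 215525
Σf(m − x̄)² = Σfm² − (Σfm)²/n = 215525 − 4305²/93 = 16245.1613
Sample variance = 16245.1613 / 92 = 176.5778
Standard deviation = √176.5778 = 13.2883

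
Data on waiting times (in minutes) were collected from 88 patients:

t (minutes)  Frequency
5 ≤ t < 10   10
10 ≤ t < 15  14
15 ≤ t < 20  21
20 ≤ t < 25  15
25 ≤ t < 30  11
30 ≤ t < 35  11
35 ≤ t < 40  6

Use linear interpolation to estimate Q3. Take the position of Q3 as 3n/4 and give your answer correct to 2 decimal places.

Cumulative frequencies: 10, 24, 45, 60, 71, 82, 88
n = 88; position = 3n/4 = 66.
This falls in the class 25 ≤ t < 30: L = 25, F = 60, f = 11, h = 5.
Upper quartile ≈ 25 + ((66 − 60) / 11) × 5 = 27.7273

27.73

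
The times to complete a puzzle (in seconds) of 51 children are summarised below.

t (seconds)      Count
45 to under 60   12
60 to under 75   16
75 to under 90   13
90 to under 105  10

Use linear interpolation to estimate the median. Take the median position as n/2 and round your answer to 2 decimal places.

Cumulative frequencies: 12, 28, 41, 51
n = 51; position = n/2 = 25.5.
This falls in the class 60 to under 75: L = 60, F = 12, f = 16, h = 15.
Median ≈ 60 + ((25.5 − 12) / 16) × 15 = 72.6562

72.66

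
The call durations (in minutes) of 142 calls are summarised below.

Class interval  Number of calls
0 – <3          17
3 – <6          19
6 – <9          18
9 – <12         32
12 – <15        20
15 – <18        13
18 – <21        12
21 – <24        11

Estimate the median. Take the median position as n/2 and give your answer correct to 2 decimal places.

10.59

Cumulative frequencies: 17, 36, 54, 86, 106, 119, 131, 142
n = 142; position = n/2 = 71.
This falls in the class 9 – <12: L = 9, F = 54, f = 32, h = 3.
Median ≈ 9 + ((71 − 54) / 32) × 3 = 10.5938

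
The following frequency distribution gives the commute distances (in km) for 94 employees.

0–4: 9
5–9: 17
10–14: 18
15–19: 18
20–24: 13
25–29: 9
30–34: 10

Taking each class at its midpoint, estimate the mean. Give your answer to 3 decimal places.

Midpoints: 2, 7, 12, 17, 22, 27, 32
Σfm = 9×2 + 17×7 + 18×12 + 18×17 + 13×22 + 9×27 + 10×32 = 1508
n = Σf = 94
Mean = 1508 / 94 = 16.0426

16.043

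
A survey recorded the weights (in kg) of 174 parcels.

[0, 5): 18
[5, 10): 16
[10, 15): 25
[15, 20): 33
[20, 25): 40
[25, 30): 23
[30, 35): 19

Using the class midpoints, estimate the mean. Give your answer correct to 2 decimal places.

Midpoints: 2.5, 7.5, 12.5, 17.5, 22.5, 27.5, 32.5
Σfm = 18×2.5 + 16×7.5 + 25×12.5 + 33×17.5 + 40×22.5 + 23×27.5 + 19×32.5 = 3205
n = Σf = 174
Mean = 3205 / 174 = 18.4195

18.42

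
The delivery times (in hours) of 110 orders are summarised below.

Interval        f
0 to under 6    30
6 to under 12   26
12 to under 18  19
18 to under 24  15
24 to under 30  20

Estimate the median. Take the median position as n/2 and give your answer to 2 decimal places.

Cumulative frequencies: 30, 56, 75, 90, 110
n = 110; position = n/2 = 55.
This falls in the class 6 to under 12: L = 6, F = 30, f = 26, h = 6.
Median ≈ 6 + ((55 − 30) / 26) × 6 = 11.7692

11.77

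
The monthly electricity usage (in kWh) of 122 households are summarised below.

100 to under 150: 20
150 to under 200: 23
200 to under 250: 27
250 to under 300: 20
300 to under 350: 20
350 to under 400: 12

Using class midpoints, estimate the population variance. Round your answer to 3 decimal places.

6190.036

Midpoints: 125, 175, 225, 275, 325, 375
n = 122, Σfm = 29100, mean = 238.5246
Σfm² = 7696250
Σf(m − x̄)² = Σfm² − (Σfm)²/n = 7696250 − 29100²/122 = 755184.4262
Population variance = 755184.4262 / 122 = 6190.0363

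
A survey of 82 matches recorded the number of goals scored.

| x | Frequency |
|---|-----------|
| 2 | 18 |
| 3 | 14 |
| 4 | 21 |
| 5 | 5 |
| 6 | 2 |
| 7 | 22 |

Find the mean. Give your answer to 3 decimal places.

Values: 2, 3, 4, 5, 6, 7
Σfx = 18×2 + 14×3 + 21×4 + 5×5 + 2×6 + 22×7 = 353
n = Σf = 82
Mean = 353 / 82 = 4.3049

4.305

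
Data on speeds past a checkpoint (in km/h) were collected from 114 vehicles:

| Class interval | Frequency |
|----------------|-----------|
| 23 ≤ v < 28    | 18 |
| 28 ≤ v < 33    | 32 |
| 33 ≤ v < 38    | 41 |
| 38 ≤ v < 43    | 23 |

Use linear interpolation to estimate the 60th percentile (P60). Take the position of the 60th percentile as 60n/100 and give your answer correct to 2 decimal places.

Cumulative frequencies: 18, 50, 91, 114
n = 114; position = 60n/100 = 68.4.
This falls in the class 33 ≤ v < 38: L = 33, F = 50, f = 41, h = 5.
60th percentile ≈ 33 + ((68.4 − 50) / 41) × 5 = 35.2439

35.24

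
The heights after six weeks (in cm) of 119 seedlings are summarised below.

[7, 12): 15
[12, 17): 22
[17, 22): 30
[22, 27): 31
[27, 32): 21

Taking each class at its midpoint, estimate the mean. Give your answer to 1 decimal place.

Midpoints: 9.5, 14.5, 19.5, 24.5, 29.5
Σfm = 15×9.5 + 22×14.5 + 30×19.5 + 31×24.5 + 21×29.5 = 2425.5
n = Σf = 119
Mean = 2425.5 / 119 = 20.3824

20.4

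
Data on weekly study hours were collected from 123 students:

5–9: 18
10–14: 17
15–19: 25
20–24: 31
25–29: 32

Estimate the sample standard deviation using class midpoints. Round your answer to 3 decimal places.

6.920

Midpoints: 7, 12, 17, 22, 27
n = 123, Σfm = 2301, mean = 18.7073
Σfm² = 48887
Σf(m − x̄)² = Σfm² − (Σfm)²/n = 48887 − 2301²/123 = 5841.4634
Sample variance = 5841.4634 / 122 = 47.8808
Standard deviation = √47.8808 = 6.9196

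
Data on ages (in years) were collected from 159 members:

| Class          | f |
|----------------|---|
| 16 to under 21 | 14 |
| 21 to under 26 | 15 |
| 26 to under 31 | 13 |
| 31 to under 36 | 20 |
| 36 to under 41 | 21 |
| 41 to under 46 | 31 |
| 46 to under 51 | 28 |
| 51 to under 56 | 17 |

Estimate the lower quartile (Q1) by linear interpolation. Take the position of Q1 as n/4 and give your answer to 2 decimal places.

30.13

Cumulative frequencies: 14, 29, 42, 62, 83, 114, 142, 159
n = 159; position = n/4 = 39.75.
This falls in the class 26 to under 31: L = 26, F = 29, f = 13, h = 5.
Lower quartile ≈ 26 + ((39.75 − 29) / 13) × 5 = 30.1346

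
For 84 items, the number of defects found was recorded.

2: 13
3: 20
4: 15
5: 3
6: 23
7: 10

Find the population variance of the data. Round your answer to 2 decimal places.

Values: 2, 3, 4, 5, 6, 7
n = 84, Σfx = 369, mean = 4.3929
Σfx² = 1865
Σf(x − x̄)² = Σfx² − (Σfx)²/n = 1865 − 369²/84 = 244.0357
Population variance = 244.0357 / 84 = 2.9052

2.91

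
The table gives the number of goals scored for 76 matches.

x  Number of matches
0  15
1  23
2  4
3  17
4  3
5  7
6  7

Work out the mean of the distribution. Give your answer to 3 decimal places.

2.250

Values: 0, 1, 2, 3, 4, 5, 6
Σfx = 15×0 + 23×1 + 4×2 + 17×3 + 3×4 + 7×5 + 7×6 = 171
n = Σf = 76
Mean = 171 / 76 = 2.2500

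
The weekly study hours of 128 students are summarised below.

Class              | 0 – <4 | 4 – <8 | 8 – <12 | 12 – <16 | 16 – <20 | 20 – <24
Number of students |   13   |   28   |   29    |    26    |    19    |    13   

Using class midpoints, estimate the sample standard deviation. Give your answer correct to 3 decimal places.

Midpoints: 2, 6, 10, 14, 18, 22
n = 128, Σfm = 1476, mean = 11.5312
Σfm² = 21504
Σf(m − x̄)² = Σfm² − (Σfm)²/n = 21504 − 1476²/128 = 4483.8750
Sample variance = 4483.8750 / 127 = 35.3061
Standard deviation = √35.3061 = 5.9419

5.942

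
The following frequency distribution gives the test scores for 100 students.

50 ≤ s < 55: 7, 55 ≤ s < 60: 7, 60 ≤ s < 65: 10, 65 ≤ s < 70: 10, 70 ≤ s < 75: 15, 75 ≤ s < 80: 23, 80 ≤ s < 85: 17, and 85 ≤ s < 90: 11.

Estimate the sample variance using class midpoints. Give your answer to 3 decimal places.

104.492

Midpoints: 52.5, 57.5, 62.5, 67.5, 72.5, 77.5, 82.5, 87.5
n = 100, Σfm = 7305, mean = 73.0500
Σfm² = 543975
Σf(m − x̄)² = Σfm² − (Σfm)²/n = 543975 − 7305²/100 = 10344.7500
Sample variance = 10344.7500 / 99 = 104.4924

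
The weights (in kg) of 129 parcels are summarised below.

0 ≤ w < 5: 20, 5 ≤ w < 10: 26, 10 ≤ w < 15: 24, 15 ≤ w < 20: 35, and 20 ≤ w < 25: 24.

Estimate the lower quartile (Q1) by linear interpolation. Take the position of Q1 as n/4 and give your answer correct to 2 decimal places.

Cumulative frequencies: 20, 46, 70, 105, 129
n = 129; position = n/4 = 32.25.
This falls in the class 5 ≤ w < 10: L = 5, F = 20, f = 26, h = 5.
Lower quartile ≈ 5 + ((32.25 − 20) / 26) × 5 = 7.3558

7.36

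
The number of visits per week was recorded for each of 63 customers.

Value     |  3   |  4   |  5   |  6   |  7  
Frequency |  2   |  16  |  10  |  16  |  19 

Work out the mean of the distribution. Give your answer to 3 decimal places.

5.540

Values: 3, 4, 5, 6, 7
Σfx = 2×3 + 16×4 + 10×5 + 16×6 + 19×7 = 349
n = Σf = 63
Mean = 349 / 63 = 5.5397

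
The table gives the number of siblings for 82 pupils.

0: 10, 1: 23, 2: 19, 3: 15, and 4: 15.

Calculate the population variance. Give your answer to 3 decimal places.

1.682

Values: 0, 1, 2, 3, 4
n = 82, Σfx = 166, mean = 2.0244
Σfx² = 474
Σf(x − x̄)² = Σfx² − (Σfx)²/n = 474 − 166²/82 = 137.9512
Population variance = 137.9512 / 82 = 1.6823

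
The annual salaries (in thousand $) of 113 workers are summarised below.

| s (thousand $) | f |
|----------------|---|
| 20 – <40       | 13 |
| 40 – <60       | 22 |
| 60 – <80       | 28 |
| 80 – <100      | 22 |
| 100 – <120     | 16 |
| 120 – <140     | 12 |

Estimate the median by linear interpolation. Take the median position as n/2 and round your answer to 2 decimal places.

75.36

Cumulative frequencies: 13, 35, 63, 85, 101, 113
n = 113; position = n/2 = 56.5.
This falls in the class 60 – <80: L = 60, F = 35, f = 28, h = 20.
Median ≈ 60 + ((56.5 − 35) / 28) × 20 = 75.3571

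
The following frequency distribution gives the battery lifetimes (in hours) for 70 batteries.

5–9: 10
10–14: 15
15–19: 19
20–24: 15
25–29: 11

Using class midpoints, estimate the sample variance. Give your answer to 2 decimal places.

41.28

Midpoints: 7, 12, 17, 22, 27
n = 70, Σfm = 1200, mean = 17.1429
Σfm² = 23420
Σf(m − x̄)² = Σfm² − (Σfm)²/n = 23420 − 1200²/70 = 2848.5714
Sample variance = 2848.5714 / 69 = 41.2836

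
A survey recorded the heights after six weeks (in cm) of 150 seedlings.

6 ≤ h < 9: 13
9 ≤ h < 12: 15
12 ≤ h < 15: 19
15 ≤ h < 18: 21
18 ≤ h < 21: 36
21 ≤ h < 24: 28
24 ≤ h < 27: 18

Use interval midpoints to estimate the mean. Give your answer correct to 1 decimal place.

17.7

Midpoints: 7.5, 10.5, 13.5, 16.5, 19.5, 22.5, 25.5
Σfm = 13×7.5 + 15×10.5 + 19×13.5 + 21×16.5 + 36×19.5 + 28×22.5 + 18×25.5 = 2649
n = Σf = 150
Mean = 2649 / 150 = 17.6600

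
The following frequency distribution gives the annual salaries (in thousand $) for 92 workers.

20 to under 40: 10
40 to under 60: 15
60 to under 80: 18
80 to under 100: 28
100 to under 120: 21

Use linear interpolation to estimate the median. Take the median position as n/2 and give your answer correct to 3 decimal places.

Cumulative frequencies: 10, 25, 43, 71, 92
n = 92; position = n/2 = 46.
This falls in the class 80 to under 100: L = 80, F = 43, f = 28, h = 20.
Median ≈ 80 + ((46 − 43) / 28) × 20 = 82.1429

82.143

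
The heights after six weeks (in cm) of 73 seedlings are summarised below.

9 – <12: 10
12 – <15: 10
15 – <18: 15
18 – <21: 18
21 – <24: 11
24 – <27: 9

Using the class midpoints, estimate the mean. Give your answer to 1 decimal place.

Midpoints: 10.5, 13.5, 16.5, 19.5, 22.5, 25.5
Σfm = 10×10.5 + 10×13.5 + 15×16.5 + 18×19.5 + 11×22.5 + 9×25.5 = 1315.5
n = Σf = 73
Mean = 1315.5 / 73 = 18.0205

18.0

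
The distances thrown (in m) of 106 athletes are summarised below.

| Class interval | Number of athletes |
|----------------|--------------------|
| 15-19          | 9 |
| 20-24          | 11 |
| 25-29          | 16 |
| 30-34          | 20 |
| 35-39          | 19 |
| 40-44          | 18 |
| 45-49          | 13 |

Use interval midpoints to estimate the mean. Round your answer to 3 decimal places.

33.368

Midpoints: 17, 22, 27, 32, 37, 42, 47
Σfm = 9×17 + 11×22 + 16×27 + 20×32 + 19×37 + 18×42 + 13×47 = 3537
n = Σf = 106
Mean = 3537 / 106 = 33.3679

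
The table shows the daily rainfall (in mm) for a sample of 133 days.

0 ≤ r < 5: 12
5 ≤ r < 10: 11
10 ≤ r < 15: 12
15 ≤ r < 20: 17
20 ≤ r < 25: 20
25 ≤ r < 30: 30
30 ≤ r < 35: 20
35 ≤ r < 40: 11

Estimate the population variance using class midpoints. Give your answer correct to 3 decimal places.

Midpoints: 2.5, 7.5, 12.5, 17.5, 22.5, 27.5, 32.5, 37.5
n = 133, Σfm = 2897.5, mean = 21.7857
Σfm² = 77181.25
Σf(m − x̄)² = Σfm² − (Σfm)²/n = 77181.25 − 2897.5²/133 = 14057.1429
Population variance = 14057.1429 / 133 = 105.6928

105.693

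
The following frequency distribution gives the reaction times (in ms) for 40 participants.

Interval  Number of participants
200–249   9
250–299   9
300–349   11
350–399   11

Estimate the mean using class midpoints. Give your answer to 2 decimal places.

Midpoints: 224.5, 274.5, 324.5, 374.5
Σfm = 9×224.5 + 9×274.5 + 11×324.5 + 11×374.5 = 12180
n = Σf = 40
Mean = 12180 / 40 = 304.5000

304.50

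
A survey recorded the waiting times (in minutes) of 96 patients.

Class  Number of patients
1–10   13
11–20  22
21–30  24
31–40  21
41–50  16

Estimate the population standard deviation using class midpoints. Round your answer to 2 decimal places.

12.86

Midpoints: 5.5, 15.5, 25.5, 35.5, 45.5
n = 96, Σfm = 2498, mean = 26.0208
Σfm² = 80874
Σf(m − x̄)² = Σfm² − (Σfm)²/n = 80874 − 2498²/96 = 15873.9583
Population variance = 15873.9583 / 96 = 165.3537
Standard deviation = √165.3537 = 12.8590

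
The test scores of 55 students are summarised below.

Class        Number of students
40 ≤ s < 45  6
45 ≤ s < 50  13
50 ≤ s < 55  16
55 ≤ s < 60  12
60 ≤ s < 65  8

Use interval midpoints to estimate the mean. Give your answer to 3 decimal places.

52.773

Midpoints: 42.5, 47.5, 52.5, 57.5, 62.5
Σfm = 6×42.5 + 13×47.5 + 16×52.5 + 12×57.5 + 8×62.5 = 2902.5
n = Σf = 55
Mean = 2902.5 / 55 = 52.7727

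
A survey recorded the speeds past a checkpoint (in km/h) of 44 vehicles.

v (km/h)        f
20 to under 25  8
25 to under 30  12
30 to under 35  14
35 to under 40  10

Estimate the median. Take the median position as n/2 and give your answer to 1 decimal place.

30.7

Cumulative frequencies: 8, 20, 34, 44
n = 44; position = n/2 = 22.
This falls in the class 30 to under 35: L = 30, F = 20, f = 14, h = 5.
Median ≈ 30 + ((22 − 20) / 14) × 5 = 30.7143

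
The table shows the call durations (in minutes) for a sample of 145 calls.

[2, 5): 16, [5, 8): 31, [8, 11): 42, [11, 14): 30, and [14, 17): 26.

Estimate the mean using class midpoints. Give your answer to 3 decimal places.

Midpoints: 3.5, 6.5, 9.5, 12.5, 15.5
Σfm = 16×3.5 + 31×6.5 + 42×9.5 + 30×12.5 + 26×15.5 = 1434.5
n = Σf = 145
Mean = 1434.5 / 145 = 9.8931

9.893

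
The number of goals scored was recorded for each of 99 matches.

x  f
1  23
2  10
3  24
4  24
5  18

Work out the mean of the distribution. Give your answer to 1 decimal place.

3.0

Values: 1, 2, 3, 4, 5
Σfx = 23×1 + 10×2 + 24×3 + 24×4 + 18×5 = 301
n = Σf = 99
Mean = 301 / 99 = 3.0404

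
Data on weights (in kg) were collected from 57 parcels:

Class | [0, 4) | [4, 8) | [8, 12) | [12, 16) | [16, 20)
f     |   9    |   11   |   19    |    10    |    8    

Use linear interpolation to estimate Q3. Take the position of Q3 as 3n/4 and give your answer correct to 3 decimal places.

Cumulative frequencies: 9, 20, 39, 49, 57
n = 57; position = 3n/4 = 42.75.
This falls in the class [12, 16): L = 12, F = 39, f = 10, h = 4.
Upper quartile ≈ 12 + ((42.75 − 39) / 10) × 4 = 13.5000

13.500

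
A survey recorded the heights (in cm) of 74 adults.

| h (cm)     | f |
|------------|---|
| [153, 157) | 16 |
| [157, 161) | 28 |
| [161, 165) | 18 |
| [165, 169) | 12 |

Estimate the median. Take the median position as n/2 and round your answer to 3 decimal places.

160.000

Cumulative frequencies: 16, 44, 62, 74
n = 74; position = n/2 = 37.
This falls in the class [157, 161): L = 157, F = 16, f = 28, h = 4.
Median ≈ 157 + ((37 − 16) / 28) × 4 = 160.0000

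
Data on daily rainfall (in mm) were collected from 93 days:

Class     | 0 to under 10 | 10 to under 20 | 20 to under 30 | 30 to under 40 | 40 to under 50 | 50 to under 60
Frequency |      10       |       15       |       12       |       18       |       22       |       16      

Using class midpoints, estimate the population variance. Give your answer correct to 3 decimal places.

262.921

Midpoints: 5, 15, 25, 35, 45, 55
n = 93, Σfm = 3075, mean = 33.0645
Σfm² = 126125
Σf(m − x̄)² = Σfm² − (Σfm)²/n = 126125 − 3075²/93 = 24451.6129
Population variance = 24451.6129 / 93 = 262.9206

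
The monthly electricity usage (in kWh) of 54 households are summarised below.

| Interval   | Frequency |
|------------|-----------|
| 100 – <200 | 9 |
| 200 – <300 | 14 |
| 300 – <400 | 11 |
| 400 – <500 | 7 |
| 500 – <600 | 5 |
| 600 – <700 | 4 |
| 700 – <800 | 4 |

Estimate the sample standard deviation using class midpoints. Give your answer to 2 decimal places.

181.12

Midpoints: 150, 250, 350, 450, 550, 650, 750
n = 54, Σfm = 20200, mean = 374.0741
Σfm² = 9295000
Σf(m − x̄)² = Σfm² − (Σfm)²/n = 9295000 − 20200²/54 = 1738703.7037
Sample variance = 1738703.7037 / 53 = 32805.7303
Standard deviation = √32805.7303 = 181.1235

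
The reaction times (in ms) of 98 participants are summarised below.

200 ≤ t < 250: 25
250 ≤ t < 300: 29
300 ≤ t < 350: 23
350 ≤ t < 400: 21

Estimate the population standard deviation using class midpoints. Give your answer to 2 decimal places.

Midpoints: 225, 275, 325, 375
n = 98, Σfm = 28950, mean = 295.4082
Σfm² = 8841250
Σf(m − x̄)² = Σfm² − (Σfm)²/n = 8841250 − 28950²/98 = 289183.6735
Population variance = 289183.6735 / 98 = 2950.8538
Standard deviation = √2950.8538 = 54.3218

54.32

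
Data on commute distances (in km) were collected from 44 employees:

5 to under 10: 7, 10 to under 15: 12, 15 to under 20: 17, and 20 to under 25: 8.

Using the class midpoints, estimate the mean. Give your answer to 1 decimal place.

Midpoints: 7.5, 12.5, 17.5, 22.5
Σfm = 7×7.5 + 12×12.5 + 17×17.5 + 8×22.5 = 680
n = Σf = 44
Mean = 680 / 44 = 15.4545

15.5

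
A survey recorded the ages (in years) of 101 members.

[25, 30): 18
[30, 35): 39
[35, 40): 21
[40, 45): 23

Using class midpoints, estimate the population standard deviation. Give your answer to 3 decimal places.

5.152

Midpoints: 27.5, 32.5, 37.5, 42.5
n = 101, Σfm = 3527.5, mean = 34.9257
Σfm² = 125881.25
Σf(m − x̄)² = Σfm² − (Σfm)²/n = 125881.25 − 3527.5²/101 = 2680.6931
Population variance = 2680.6931 / 101 = 26.5415
Standard deviation = √26.5415 = 5.1518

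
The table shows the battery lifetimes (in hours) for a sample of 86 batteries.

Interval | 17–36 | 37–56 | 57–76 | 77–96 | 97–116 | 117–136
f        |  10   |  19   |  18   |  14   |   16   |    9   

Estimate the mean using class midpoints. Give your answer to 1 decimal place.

Midpoints: 26.5, 46.5, 66.5, 86.5, 106.5, 126.5
Σfm = 10×26.5 + 19×46.5 + 18×66.5 + 14×86.5 + 16×106.5 + 9×126.5 = 6399
n = Σf = 86
Mean = 6399 / 86 = 74.4070

74.4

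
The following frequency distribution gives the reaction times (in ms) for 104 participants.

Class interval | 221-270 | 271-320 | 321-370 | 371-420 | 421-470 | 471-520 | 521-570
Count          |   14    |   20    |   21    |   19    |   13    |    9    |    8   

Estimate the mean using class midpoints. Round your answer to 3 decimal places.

Midpoints: 245.5, 295.5, 345.5, 395.5, 445.5, 495.5, 545.5
Σfm = 14×245.5 + 20×295.5 + 21×345.5 + 19×395.5 + 13×445.5 + 9×495.5 + 8×545.5 = 38732
n = Σf = 104
Mean = 38732 / 104 = 372.4231

372.423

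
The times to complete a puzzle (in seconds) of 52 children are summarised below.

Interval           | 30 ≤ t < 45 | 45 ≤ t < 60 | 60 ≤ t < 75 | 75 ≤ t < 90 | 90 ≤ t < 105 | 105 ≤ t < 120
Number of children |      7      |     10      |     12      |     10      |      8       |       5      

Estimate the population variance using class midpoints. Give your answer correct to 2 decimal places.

Midpoints: 37.5, 52.5, 67.5, 82.5, 97.5, 112.5
n = 52, Σfm = 3765, mean = 72.4038
Σfm² = 299475
Σf(m − x̄)² = Σfm² − (Σfm)²/n = 299475 − 3765²/52 = 26874.5192
Population variance = 26874.5192 / 52 = 516.8177

516.82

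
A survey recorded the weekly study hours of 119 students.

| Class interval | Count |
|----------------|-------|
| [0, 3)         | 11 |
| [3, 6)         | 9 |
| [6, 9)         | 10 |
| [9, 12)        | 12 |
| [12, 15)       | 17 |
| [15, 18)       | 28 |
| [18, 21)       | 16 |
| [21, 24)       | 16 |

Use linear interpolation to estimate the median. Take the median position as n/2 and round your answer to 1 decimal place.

15.1

Cumulative frequencies: 11, 20, 30, 42, 59, 87, 103, 119
n = 119; position = n/2 = 59.5.
This falls in the class [15, 18): L = 15, F = 59, f = 28, h = 3.
Median ≈ 15 + ((59.5 − 59) / 28) × 3 = 15.0536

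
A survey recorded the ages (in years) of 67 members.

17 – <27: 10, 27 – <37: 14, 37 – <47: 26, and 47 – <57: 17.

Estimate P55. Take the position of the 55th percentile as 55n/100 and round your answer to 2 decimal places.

Cumulative frequencies: 10, 24, 50, 67
n = 67; position = 55n/100 = 36.85.
This falls in the class 37 – <47: L = 37, F = 24, f = 26, h = 10.
55th percentile ≈ 37 + ((36.85 − 24) / 26) × 10 = 41.9423

41.94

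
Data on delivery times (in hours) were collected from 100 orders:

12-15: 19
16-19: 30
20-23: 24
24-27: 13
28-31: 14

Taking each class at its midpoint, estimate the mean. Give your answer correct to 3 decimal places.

Midpoints: 13.5, 17.5, 21.5, 25.5, 29.5
Σfm = 19×13.5 + 30×17.5 + 24×21.5 + 13×25.5 + 14×29.5 = 2042
n = Σf = 100
Mean = 2042 / 100 = 20.4200

20.420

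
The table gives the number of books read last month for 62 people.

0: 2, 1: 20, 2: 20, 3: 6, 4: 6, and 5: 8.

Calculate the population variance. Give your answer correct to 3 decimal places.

2.012

Values: 0, 1, 2, 3, 4, 5
n = 62, Σfx = 142, mean = 2.2903
Σfx² = 450
Σf(x − x̄)² = Σfx² − (Σfx)²/n = 450 − 142²/62 = 124.7742
Population variance = 124.7742 / 62 = 2.0125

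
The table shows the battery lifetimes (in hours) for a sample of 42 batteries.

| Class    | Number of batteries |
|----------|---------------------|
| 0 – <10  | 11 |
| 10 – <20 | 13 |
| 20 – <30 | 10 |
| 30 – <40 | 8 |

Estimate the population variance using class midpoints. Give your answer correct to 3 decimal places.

113.435

Midpoints: 5, 15, 25, 35
n = 42, Σfm = 780, mean = 18.5714
Σfm² = 19250
Σf(m − x̄)² = Σfm² − (Σfm)²/n = 19250 − 780²/42 = 4764.2857
Population variance = 4764.2857 / 42 = 113.4354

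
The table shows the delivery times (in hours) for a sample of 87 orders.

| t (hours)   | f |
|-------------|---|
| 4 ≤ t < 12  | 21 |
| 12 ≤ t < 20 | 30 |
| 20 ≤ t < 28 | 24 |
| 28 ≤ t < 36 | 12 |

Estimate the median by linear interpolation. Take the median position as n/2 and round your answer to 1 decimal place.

Cumulative frequencies: 21, 51, 75, 87
n = 87; position = n/2 = 43.5.
This falls in the class 12 ≤ t < 20: L = 12, F = 21, f = 30, h = 8.
Median ≈ 12 + ((43.5 − 21) / 30) × 8 = 18.0000

18.0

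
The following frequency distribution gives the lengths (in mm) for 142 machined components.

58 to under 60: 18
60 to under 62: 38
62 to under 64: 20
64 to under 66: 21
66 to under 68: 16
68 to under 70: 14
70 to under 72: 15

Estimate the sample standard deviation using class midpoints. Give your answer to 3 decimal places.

3.822

Midpoints: 59, 61, 63, 65, 67, 69, 71
n = 142, Σfm = 9108, mean = 64.1408
Σfm² = 586254
Σf(m − x̄)² = Σfm² − (Σfm)²/n = 586254 − 9108²/142 = 2059.1831
Sample variance = 2059.1831 / 141 = 14.6041
Standard deviation = √14.6041 = 3.8215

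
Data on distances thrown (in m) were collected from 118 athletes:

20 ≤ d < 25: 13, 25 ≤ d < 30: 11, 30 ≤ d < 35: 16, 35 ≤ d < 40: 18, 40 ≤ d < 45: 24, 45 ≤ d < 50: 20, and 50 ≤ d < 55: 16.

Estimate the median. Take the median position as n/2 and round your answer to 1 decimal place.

Cumulative frequencies: 13, 24, 40, 58, 82, 102, 118
n = 118; position = n/2 = 59.
This falls in the class 40 ≤ d < 45: L = 40, F = 58, f = 24, h = 5.
Median ≈ 40 + ((59 − 58) / 24) × 5 = 40.2083

40.2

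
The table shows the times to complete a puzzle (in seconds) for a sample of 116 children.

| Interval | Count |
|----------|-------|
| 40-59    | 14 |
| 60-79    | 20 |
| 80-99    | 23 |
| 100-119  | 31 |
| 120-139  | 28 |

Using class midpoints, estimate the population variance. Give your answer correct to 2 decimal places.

Midpoints: 49.5, 69.5, 89.5, 109.5, 129.5
n = 116, Σfm = 11162, mean = 96.2241
Σfm² = 1156409
Σf(m − x̄)² = Σfm² − (Σfm)²/n = 1156409 − 11162²/116 = 82355.1724
Population variance = 82355.1724 / 116 = 709.9584

709.96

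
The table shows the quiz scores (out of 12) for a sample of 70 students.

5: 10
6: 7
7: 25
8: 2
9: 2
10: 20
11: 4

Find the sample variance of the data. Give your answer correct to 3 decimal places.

Values: 5, 6, 7, 8, 9, 10, 11
n = 70, Σfx = 545, mean = 7.7857
Σfx² = 4501
Σf(x − x̄)² = Σfx² − (Σfx)²/n = 4501 − 545²/70 = 257.7857
Sample variance = 257.7857 / 69 = 3.7360

3.736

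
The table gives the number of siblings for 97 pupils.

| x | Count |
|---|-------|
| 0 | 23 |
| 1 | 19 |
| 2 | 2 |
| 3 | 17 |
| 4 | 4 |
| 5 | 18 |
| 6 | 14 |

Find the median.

Cumulative frequencies: 23, 42, 44, 61, 65, 83, 97
n = 97, so the median is the value in position (n+1)/2 = 49.
Position 49 falls at value 3.

3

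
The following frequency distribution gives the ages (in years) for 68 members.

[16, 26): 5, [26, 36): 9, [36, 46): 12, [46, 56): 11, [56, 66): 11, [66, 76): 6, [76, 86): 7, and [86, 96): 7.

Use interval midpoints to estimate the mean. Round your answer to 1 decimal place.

55.0

Midpoints: 21, 31, 41, 51, 61, 71, 81, 91
Σfm = 5×21 + 9×31 + 12×41 + 11×51 + 11×61 + 6×71 + 7×81 + 7×91 = 3738
n = Σf = 68
Mean = 3738 / 68 = 54.9706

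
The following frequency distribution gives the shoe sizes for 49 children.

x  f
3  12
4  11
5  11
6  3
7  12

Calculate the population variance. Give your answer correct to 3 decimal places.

Values: 3, 4, 5, 6, 7
n = 49, Σfx = 237, mean = 4.8367
Σfx² = 1255
Σf(x − x̄)² = Σfx² − (Σfx)²/n = 1255 − 237²/49 = 108.6939
Population variance = 108.6939 / 49 = 2.2182

2.218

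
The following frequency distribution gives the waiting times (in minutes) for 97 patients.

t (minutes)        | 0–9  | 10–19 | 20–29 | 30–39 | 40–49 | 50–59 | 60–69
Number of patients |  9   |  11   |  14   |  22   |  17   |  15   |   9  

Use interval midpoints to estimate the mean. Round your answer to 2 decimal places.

Midpoints: 4.5, 14.5, 24.5, 34.5, 44.5, 54.5, 64.5
Σfm = 9×4.5 + 11×14.5 + 14×24.5 + 22×34.5 + 17×44.5 + 15×54.5 + 9×64.5 = 3456.5
n = Σf = 97
Mean = 3456.5 / 97 = 35.6340

35.63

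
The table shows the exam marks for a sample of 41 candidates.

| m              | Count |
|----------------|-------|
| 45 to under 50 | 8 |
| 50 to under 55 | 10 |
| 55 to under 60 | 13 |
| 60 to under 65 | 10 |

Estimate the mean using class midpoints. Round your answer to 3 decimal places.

55.549

Midpoints: 47.5, 52.5, 57.5, 62.5
Σfm = 8×47.5 + 10×52.5 + 13×57.5 + 10×62.5 = 2277.5
n = Σf = 41
Mean = 2277.5 / 41 = 55.5488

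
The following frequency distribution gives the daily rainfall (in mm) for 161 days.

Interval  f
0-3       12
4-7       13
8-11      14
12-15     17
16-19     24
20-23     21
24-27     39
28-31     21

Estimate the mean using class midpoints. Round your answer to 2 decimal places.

Midpoints: 1.5, 5.5, 9.5, 13.5, 17.5, 21.5, 25.5, 29.5
Σfm = 12×1.5 + 13×5.5 + 14×9.5 + 17×13.5 + 24×17.5 + 21×21.5 + 39×25.5 + 21×29.5 = 2937.5
n = Σf = 161
Mean = 2937.5 / 161 = 18.2453

18.25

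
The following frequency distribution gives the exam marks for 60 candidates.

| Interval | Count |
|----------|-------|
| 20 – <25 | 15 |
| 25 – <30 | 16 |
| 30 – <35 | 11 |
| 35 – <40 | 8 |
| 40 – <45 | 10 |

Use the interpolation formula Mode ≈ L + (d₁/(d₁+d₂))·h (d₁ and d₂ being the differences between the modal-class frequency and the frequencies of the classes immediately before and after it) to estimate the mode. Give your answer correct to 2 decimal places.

25.83

Modal class: 25 – <30 (highest frequency 16).
d₁ = 16 − 15 = 1, d₂ = 16 − 11 = 5
Mode ≈ 25 + (1/(1+5)) × 5 = 25 + 0.8333 = 25.8333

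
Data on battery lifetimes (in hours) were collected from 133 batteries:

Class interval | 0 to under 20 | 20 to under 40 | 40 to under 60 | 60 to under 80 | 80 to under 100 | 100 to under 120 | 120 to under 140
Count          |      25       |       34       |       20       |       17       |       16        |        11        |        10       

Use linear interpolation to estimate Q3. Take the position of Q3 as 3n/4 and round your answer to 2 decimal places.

Cumulative frequencies: 25, 59, 79, 96, 112, 123, 133
n = 133; position = 3n/4 = 99.75.
This falls in the class 80 to under 100: L = 80, F = 96, f = 16, h = 20.
Upper quartile ≈ 80 + ((99.75 − 96) / 16) × 20 = 84.6875

84.69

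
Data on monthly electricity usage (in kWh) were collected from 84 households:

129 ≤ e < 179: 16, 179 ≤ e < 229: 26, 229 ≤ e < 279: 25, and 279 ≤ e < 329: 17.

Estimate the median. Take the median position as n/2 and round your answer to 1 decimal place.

229.0

Cumulative frequencies: 16, 42, 67, 84
n = 84; position = n/2 = 42.
This falls in the class 179 ≤ e < 229: L = 179, F = 16, f = 26, h = 50.
Median ≈ 179 + ((42 − 16) / 26) × 50 = 229.0000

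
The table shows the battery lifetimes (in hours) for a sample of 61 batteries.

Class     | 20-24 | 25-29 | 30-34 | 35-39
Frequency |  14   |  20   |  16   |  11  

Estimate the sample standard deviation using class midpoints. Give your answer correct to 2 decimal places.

Midpoints: 22, 27, 32, 37
n = 61, Σfm = 1767, mean = 28.9672
Σfm² = 52799
Σf(m − x̄)² = Σfm² − (Σfm)²/n = 52799 − 1767²/61 = 1613.9344
Sample variance = 1613.9344 / 60 = 26.8989
Standard deviation = √26.8989 = 5.1864

5.19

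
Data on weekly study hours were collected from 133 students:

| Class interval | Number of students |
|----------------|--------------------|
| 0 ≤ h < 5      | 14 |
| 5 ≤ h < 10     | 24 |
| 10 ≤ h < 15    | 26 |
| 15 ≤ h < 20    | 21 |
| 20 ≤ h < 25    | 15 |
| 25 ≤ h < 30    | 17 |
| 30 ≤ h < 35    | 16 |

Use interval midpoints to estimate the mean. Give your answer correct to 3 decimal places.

Midpoints: 2.5, 7.5, 12.5, 17.5, 22.5, 27.5, 32.5
Σfm = 14×2.5 + 24×7.5 + 26×12.5 + 21×17.5 + 15×22.5 + 17×27.5 + 16×32.5 = 2232.5
n = Σf = 133
Mean = 2232.5 / 133 = 16.7857

16.786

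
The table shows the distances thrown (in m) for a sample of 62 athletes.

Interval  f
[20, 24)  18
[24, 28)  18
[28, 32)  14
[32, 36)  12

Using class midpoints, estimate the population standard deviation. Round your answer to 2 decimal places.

Midpoints: 22, 26, 30, 34
n = 62, Σfm = 1692, mean = 27.2903
Σfm² = 47352
Σf(m − x̄)² = Σfm² − (Σfm)²/n = 47352 − 1692²/62 = 1176.7742
Population variance = 1176.7742 / 62 = 18.9802
Standard deviation = √18.9802 = 4.3566

4.36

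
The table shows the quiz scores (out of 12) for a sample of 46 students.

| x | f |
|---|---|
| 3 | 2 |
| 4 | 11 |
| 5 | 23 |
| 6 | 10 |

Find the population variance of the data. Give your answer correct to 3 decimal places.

Values: 3, 4, 5, 6
n = 46, Σfx = 225, mean = 4.8913
Σfx² = 1129
Σf(x − x̄)² = Σfx² − (Σfx)²/n = 1129 − 225²/46 = 28.4565
Population variance = 28.4565 / 46 = 0.6186

0.619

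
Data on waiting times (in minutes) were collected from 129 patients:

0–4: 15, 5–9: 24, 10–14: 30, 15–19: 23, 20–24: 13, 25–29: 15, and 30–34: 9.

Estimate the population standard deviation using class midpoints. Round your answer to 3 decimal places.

8.730

Midpoints: 2, 7, 12, 17, 22, 27, 32
n = 129, Σfm = 1928, mean = 14.9457
Σfm² = 38646
Σf(m − x̄)² = Σfm² − (Σfm)²/n = 38646 − 1928²/129 = 9830.6202
Population variance = 9830.6202 / 129 = 76.2064
Standard deviation = √76.2064 = 8.7296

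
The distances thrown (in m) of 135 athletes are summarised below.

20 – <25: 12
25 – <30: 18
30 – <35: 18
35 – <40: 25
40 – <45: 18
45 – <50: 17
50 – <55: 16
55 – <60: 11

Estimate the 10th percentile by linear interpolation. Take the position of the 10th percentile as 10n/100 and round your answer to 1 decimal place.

Cumulative frequencies: 12, 30, 48, 73, 91, 108, 124, 135
n = 135; position = 10n/100 = 13.5.
This falls in the class 25 – <30: L = 25, F = 12, f = 18, h = 5.
10th percentile ≈ 25 + ((13.5 − 12) / 18) × 5 = 25.4167

25.4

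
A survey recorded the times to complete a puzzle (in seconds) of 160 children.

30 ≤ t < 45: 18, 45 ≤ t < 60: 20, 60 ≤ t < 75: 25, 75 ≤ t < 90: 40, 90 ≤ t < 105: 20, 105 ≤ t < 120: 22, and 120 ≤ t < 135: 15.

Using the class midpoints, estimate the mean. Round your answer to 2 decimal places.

81.56

Midpoints: 37.5, 52.5, 67.5, 82.5, 97.5, 112.5, 127.5
Σfm = 18×37.5 + 20×52.5 + 25×67.5 + 40×82.5 + 20×97.5 + 22×112.5 + 15×127.5 = 13050
n = Σf = 160
Mean = 13050 / 160 = 81.5625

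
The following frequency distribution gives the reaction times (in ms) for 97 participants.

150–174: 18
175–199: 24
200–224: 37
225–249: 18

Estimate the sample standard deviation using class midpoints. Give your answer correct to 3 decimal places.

Midpoints: 162, 187, 212, 237
n = 97, Σfm = 19514, mean = 201.1753
Σfm² = 3985618
Σf(m − x̄)² = Σfm² − (Σfm)²/n = 3985618 − 19514²/97 = 59884.0206
Sample variance = 59884.0206 / 96 = 623.7919
Standard deviation = √623.7919 = 24.9758

24.976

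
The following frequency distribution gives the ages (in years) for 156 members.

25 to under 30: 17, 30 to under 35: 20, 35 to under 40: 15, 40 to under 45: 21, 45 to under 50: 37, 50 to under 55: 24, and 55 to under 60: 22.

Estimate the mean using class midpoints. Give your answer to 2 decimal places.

43.94

Midpoints: 27.5, 32.5, 37.5, 42.5, 47.5, 52.5, 57.5
Σfm = 17×27.5 + 20×32.5 + 15×37.5 + 21×42.5 + 37×47.5 + 24×52.5 + 22×57.5 = 6855
n = Σf = 156
Mean = 6855 / 156 = 43.9423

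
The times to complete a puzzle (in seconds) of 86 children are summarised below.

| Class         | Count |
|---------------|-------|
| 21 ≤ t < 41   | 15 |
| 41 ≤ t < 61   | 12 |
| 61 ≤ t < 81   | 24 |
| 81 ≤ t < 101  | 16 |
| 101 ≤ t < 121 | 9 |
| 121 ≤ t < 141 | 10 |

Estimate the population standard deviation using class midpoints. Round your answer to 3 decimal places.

31.132

Midpoints: 31, 51, 71, 91, 111, 131
n = 86, Σfm = 6546, mean = 76.1163
Σfm² = 581606
Σf(m − x̄)² = Σfm² − (Σfm)²/n = 581606 − 6546²/86 = 83348.8372
Population variance = 83348.8372 / 86 = 969.1725
Standard deviation = √969.1725 = 31.1315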